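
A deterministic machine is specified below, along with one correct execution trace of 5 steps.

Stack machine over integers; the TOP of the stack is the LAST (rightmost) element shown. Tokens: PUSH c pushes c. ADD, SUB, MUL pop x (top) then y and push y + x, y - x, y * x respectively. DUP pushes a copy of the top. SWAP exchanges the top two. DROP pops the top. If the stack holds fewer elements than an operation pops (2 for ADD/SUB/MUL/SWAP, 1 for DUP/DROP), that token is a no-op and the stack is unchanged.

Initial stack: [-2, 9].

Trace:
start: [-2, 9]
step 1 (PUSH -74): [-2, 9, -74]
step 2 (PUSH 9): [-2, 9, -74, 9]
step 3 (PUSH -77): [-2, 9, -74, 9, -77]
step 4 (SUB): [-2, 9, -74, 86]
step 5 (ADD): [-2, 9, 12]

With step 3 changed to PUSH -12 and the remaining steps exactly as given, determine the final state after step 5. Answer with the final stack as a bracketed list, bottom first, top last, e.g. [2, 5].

(re-executing from step 3 with the substitution; state before step 3: [-2, 9, -74, 9])
step 3 (PUSH -12): [-2, 9, -74, 9, -12]
step 4 (SUB): [-2, 9, -74, 21]
step 5 (ADD): [-2, 9, -53]

[-2, 9, -53]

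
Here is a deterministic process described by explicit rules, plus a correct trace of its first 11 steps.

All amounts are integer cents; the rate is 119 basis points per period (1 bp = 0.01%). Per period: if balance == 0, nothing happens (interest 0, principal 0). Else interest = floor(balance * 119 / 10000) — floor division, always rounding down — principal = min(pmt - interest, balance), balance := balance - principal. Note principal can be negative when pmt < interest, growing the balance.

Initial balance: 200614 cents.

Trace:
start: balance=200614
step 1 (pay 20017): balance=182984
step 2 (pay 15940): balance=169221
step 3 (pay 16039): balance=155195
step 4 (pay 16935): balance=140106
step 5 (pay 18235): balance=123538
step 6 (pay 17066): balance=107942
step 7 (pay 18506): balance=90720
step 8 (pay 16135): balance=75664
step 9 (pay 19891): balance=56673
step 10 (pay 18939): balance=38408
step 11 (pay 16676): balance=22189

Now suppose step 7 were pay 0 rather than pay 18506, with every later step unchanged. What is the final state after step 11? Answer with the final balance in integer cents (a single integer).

41591

(re-executing from step 7 with the substitution; state before step 7: balance=107942)
step 7 (pay 0): balance=109226
step 8 (pay 16135): balance=94390
step 9 (pay 19891): balance=75622
step 10 (pay 18939): balance=57582
step 11 (pay 16676): balance=41591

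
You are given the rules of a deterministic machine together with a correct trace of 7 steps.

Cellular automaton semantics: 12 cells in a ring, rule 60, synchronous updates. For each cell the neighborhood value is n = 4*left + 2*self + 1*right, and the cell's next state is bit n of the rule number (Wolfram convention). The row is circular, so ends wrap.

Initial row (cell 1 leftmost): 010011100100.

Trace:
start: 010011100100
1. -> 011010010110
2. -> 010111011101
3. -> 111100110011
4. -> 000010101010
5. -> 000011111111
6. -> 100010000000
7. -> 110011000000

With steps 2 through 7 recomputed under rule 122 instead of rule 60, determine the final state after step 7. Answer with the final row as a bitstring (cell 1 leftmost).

011110011110

(re-executing steps 2..7 under rule 122; state before step 2: 011010010110)
2. -> 111101101111
3. -> 000111111000
4. -> 001100001100
5. -> 011110011110
6. -> 110011110011
7. -> 011110011110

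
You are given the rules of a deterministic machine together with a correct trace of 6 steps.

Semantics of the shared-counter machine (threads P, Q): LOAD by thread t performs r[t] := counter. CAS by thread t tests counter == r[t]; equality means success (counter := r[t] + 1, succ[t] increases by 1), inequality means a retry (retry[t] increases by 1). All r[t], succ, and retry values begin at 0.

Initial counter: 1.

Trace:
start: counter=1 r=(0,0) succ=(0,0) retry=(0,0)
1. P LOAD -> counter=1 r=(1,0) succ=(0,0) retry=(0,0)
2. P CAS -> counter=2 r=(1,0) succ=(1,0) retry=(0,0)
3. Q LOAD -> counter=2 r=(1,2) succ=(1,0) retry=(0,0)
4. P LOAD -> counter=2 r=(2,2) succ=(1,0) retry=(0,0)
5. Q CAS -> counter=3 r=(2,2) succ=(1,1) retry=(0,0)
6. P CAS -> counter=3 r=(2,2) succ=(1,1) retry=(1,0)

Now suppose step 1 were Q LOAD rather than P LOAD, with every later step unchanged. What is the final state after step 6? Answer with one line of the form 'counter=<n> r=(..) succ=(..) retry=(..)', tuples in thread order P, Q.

counter=2 r=(1,1) succ=(0,1) retry=(2,0)

(re-executing from step 1 with the substitution; state before step 1: counter=1 r=(0,0) succ=(0,0) retry=(0,0))
1. Q LOAD -> counter=1 r=(0,1) succ=(0,0) retry=(0,0)
2. P CAS -> counter=1 r=(0,1) succ=(0,0) retry=(1,0)
3. Q LOAD -> counter=1 r=(0,1) succ=(0,0) retry=(1,0)
4. P LOAD -> counter=1 r=(1,1) succ=(0,0) retry=(1,0)
5. Q CAS -> counter=2 r=(1,1) succ=(0,1) retry=(1,0)
6. P CAS -> counter=2 r=(1,1) succ=(0,1) retry=(2,0)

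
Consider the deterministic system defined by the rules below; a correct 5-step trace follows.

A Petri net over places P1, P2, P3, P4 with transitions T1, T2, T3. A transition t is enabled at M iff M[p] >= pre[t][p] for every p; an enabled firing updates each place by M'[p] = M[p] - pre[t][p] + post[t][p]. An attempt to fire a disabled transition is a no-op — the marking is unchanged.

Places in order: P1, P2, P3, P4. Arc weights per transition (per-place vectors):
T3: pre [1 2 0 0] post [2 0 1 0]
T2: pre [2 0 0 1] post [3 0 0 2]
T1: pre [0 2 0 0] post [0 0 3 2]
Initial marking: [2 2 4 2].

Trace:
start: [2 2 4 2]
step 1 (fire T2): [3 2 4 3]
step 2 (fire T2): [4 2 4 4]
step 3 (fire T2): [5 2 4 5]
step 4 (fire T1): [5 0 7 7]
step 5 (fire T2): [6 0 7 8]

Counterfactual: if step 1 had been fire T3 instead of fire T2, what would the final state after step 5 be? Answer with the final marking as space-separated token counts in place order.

6 0 5 5

(re-executing from step 1 with the substitution; state before step 1: [2 2 4 2])
step 1 (fire T3): [3 0 5 2]
step 2 (fire T2): [4 0 5 3]
step 3 (fire T2): [5 0 5 4]
step 4 (fire T1): [5 0 5 4]
step 5 (fire T2): [6 0 5 5]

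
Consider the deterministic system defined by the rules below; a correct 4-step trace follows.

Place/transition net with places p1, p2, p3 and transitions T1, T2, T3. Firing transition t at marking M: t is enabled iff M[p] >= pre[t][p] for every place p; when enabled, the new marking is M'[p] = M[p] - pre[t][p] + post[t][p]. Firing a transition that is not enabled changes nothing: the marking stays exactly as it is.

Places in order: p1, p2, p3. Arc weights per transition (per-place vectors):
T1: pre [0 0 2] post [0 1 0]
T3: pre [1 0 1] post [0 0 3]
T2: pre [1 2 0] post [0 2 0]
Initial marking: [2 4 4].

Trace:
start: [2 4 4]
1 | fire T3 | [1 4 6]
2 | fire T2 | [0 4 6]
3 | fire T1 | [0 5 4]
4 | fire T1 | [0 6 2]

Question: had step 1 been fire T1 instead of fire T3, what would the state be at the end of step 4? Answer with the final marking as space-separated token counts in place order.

(re-executing from step 1 with the substitution; state before step 1: [2 4 4])
1 | fire T1 | [2 5 2]
2 | fire T2 | [1 5 2]
3 | fire T1 | [1 6 0]
4 | fire T1 | [1 6 0]

1 6 0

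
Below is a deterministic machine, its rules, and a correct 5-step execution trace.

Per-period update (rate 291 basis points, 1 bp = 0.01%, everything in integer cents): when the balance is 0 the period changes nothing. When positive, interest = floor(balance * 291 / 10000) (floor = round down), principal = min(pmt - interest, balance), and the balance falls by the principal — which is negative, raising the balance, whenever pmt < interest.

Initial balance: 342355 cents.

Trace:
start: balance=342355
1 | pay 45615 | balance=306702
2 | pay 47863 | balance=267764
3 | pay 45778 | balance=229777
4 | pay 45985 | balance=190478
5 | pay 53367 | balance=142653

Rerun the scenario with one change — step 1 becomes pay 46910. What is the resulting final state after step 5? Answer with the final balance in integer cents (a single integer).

(re-executing from step 1 with the substitution; state before step 1: balance=342355)
1 | pay 46910 | balance=305407
2 | pay 47863 | balance=266431
3 | pay 45778 | balance=228406
4 | pay 45985 | balance=189067
5 | pay 53367 | balance=141201

141201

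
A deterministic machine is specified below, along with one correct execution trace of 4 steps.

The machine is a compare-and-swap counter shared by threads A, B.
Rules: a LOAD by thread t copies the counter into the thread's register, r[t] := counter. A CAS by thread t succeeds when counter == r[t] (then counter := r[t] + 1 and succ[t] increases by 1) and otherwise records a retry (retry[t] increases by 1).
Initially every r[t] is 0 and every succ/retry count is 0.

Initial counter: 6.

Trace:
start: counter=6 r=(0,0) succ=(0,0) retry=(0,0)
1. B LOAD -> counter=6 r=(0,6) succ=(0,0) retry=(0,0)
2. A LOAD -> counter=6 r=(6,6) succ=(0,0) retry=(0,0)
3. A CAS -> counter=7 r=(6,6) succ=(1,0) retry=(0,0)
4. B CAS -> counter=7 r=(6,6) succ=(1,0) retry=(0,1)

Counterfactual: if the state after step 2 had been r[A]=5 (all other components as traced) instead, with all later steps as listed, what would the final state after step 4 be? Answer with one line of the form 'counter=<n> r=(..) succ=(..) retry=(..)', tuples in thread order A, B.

state after step 2 := counter=6 r=(5,6) succ=(0,0) retry=(0,0)
3. A CAS -> counter=6 r=(5,6) succ=(0,0) retry=(1,0)
4. B CAS -> counter=7 r=(5,6) succ=(0,1) retry=(1,0)

counter=7 r=(5,6) succ=(0,1) retry=(1,0)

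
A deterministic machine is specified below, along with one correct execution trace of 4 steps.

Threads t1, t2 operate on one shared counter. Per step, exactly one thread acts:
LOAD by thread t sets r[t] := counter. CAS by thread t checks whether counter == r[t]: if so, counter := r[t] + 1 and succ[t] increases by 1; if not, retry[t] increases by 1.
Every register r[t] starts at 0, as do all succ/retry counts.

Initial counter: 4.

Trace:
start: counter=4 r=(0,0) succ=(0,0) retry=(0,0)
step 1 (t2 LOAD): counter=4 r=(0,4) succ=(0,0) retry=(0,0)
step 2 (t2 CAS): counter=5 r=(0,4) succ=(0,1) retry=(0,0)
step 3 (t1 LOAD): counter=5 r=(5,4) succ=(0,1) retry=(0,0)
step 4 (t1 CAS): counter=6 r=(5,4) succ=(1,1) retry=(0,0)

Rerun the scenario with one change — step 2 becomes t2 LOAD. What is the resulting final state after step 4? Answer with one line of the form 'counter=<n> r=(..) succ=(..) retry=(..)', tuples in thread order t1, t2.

(re-executing from step 2 with the substitution; state before step 2: counter=4 r=(0,4) succ=(0,0) retry=(0,0))
step 2 (t2 LOAD): counter=4 r=(0,4) succ=(0,0) retry=(0,0)
step 3 (t1 LOAD): counter=4 r=(4,4) succ=(0,0) retry=(0,0)
step 4 (t1 CAS): counter=5 r=(4,4) succ=(1,0) retry=(0,0)

counter=5 r=(4,4) succ=(1,0) retry=(0,0)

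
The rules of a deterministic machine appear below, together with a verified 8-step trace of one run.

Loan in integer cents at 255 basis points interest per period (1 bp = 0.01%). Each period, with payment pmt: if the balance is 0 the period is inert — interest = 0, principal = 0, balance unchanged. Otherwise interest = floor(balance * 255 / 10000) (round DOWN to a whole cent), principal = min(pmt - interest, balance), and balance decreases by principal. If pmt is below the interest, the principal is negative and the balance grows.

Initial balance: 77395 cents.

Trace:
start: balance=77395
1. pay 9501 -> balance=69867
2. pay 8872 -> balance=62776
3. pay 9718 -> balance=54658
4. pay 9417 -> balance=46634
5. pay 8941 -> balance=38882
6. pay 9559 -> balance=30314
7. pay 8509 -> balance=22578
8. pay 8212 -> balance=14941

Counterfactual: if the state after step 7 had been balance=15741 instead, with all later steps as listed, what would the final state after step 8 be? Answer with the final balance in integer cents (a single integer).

state after step 7 := balance=15741
8. pay 8212 -> balance=7930

7930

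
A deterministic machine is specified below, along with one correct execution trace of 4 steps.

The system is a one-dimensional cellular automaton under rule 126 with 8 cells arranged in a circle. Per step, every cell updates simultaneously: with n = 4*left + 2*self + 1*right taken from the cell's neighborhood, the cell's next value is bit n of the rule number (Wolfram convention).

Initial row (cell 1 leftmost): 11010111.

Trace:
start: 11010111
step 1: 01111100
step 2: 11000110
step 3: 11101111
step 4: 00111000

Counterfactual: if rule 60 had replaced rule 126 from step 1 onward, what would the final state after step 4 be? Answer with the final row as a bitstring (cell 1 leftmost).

10101010

(re-executing steps 1..4 under rule 60; state before step 1: 11010111)
step 1: 00111100
step 2: 00100010
step 3: 00110011
step 4: 10101010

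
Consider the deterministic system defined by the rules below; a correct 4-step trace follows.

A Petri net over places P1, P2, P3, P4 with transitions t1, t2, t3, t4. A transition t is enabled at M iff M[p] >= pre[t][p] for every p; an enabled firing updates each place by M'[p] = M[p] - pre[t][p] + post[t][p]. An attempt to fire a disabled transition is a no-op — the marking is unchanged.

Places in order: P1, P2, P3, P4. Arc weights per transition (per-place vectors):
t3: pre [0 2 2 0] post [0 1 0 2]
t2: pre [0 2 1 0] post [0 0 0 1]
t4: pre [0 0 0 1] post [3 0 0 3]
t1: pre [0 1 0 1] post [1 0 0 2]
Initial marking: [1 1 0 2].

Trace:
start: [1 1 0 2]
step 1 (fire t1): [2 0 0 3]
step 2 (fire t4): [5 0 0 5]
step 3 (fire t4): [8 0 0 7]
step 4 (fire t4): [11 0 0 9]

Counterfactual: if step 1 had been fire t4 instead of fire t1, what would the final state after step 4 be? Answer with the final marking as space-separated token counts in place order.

(re-executing from step 1 with the substitution; state before step 1: [1 1 0 2])
step 1 (fire t4): [4 1 0 4]
step 2 (fire t4): [7 1 0 6]
step 3 (fire t4): [10 1 0 8]
step 4 (fire t4): [13 1 0 10]

13 1 0 10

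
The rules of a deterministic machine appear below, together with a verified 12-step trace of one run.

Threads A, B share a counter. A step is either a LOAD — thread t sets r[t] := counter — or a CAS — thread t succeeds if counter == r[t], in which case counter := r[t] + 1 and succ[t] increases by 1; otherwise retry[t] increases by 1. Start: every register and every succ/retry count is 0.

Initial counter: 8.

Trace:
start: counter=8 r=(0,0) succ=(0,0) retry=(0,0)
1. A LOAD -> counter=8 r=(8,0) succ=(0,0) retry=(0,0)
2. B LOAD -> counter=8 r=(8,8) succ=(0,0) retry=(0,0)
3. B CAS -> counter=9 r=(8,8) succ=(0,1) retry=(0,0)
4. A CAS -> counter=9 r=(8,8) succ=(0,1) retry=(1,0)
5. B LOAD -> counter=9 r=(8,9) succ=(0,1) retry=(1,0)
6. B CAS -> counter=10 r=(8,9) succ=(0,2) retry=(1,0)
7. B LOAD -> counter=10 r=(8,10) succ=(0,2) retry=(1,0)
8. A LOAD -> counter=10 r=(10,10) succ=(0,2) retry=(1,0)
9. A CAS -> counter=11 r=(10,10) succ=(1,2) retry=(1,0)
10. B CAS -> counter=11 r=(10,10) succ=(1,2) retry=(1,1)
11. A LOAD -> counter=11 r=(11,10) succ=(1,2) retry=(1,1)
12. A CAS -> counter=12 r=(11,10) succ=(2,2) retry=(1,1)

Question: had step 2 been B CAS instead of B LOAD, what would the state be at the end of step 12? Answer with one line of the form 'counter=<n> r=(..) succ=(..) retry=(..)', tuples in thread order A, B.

counter=12 r=(11,10) succ=(3,1) retry=(0,3)

(re-executing from step 2 with the substitution; state before step 2: counter=8 r=(8,0) succ=(0,0) retry=(0,0))
2. B CAS -> counter=8 r=(8,0) succ=(0,0) retry=(0,1)
3. B CAS -> counter=8 r=(8,0) succ=(0,0) retry=(0,2)
4. A CAS -> counter=9 r=(8,0) succ=(1,0) retry=(0,2)
5. B LOAD -> counter=9 r=(8,9) succ=(1,0) retry=(0,2)
6. B CAS -> counter=10 r=(8,9) succ=(1,1) retry=(0,2)
7. B LOAD -> counter=10 r=(8,10) succ=(1,1) retry=(0,2)
8. A LOAD -> counter=10 r=(10,10) succ=(1,1) retry=(0,2)
9. A CAS -> counter=11 r=(10,10) succ=(2,1) retry=(0,2)
10. B CAS -> counter=11 r=(10,10) succ=(2,1) retry=(0,3)
11. A LOAD -> counter=11 r=(11,10) succ=(2,1) retry=(0,3)
12. A CAS -> counter=12 r=(11,10) succ=(3,1) retry=(0,3)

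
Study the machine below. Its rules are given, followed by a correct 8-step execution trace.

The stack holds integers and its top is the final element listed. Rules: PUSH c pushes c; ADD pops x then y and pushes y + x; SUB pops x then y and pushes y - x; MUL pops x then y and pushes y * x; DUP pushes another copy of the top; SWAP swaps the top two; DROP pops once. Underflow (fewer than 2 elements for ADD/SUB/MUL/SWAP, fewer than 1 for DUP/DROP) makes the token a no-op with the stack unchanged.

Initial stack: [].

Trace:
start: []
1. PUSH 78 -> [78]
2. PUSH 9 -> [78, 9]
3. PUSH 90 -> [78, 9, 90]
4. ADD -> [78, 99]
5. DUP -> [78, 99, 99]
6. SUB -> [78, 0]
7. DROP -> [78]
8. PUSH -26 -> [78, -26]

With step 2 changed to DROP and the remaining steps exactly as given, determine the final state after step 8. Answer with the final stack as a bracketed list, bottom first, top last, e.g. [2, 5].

[-26]

(re-executing from step 2 with the substitution; state before step 2: [78])
2. DROP -> []
3. PUSH 90 -> [90]
4. ADD -> [90]
5. DUP -> [90, 90]
6. SUB -> [0]
7. DROP -> []
8. PUSH -26 -> [-26]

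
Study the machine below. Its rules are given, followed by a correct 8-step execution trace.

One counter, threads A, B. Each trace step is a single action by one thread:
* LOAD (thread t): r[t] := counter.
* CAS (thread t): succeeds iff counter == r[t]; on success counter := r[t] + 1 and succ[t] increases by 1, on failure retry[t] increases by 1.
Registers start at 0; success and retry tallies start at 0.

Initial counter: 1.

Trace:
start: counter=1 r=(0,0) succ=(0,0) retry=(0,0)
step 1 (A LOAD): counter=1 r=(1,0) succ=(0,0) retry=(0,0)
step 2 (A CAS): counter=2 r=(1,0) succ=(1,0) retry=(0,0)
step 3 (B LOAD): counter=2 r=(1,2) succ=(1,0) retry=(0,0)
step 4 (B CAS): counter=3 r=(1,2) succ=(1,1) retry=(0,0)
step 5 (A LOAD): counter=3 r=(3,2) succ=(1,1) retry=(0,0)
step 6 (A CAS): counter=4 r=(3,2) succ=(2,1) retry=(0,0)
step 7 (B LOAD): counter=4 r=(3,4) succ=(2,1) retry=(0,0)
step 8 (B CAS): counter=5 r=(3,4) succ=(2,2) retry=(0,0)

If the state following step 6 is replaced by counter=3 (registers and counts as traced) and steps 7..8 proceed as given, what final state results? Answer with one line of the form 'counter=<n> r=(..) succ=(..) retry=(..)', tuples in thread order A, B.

state after step 6 := counter=3 r=(3,2) succ=(2,1) retry=(0,0)
step 7 (B LOAD): counter=3 r=(3,3) succ=(2,1) retry=(0,0)
step 8 (B CAS): counter=4 r=(3,3) succ=(2,2) retry=(0,0)

counter=4 r=(3,3) succ=(2,2) retry=(0,0)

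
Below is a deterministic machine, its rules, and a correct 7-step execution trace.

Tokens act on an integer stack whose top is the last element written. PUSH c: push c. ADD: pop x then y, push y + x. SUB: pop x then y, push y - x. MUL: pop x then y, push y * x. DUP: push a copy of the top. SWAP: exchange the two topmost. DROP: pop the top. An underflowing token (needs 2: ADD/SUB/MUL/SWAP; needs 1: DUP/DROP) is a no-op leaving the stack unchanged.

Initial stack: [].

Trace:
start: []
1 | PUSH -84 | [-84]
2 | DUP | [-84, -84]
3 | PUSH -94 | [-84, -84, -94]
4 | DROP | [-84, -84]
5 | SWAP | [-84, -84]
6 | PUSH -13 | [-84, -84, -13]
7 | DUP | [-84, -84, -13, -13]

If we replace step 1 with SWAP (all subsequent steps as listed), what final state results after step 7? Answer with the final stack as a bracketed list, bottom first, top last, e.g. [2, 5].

[-13, -13]

(re-executing from step 1 with the substitution; state before step 1: [])
1 | SWAP | []
2 | DUP | []
3 | PUSH -94 | [-94]
4 | DROP | []
5 | SWAP | []
6 | PUSH -13 | [-13]
7 | DUP | [-13, -13]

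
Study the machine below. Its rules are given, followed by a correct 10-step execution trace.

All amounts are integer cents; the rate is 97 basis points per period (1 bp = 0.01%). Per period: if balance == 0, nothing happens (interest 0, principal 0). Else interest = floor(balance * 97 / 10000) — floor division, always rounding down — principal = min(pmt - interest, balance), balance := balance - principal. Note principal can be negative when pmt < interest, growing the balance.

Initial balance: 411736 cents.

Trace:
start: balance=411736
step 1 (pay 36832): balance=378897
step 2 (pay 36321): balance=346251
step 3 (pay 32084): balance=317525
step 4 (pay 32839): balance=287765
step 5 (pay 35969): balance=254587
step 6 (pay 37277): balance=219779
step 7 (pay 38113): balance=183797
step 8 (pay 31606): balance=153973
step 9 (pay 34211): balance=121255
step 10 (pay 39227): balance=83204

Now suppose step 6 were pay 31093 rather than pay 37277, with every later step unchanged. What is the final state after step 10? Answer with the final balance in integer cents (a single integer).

(re-executing from step 6 with the substitution; state before step 6: balance=254587)
step 6 (pay 31093): balance=225963
step 7 (pay 38113): balance=190041
step 8 (pay 31606): balance=160278
step 9 (pay 34211): balance=127621
step 10 (pay 39227): balance=89631

89631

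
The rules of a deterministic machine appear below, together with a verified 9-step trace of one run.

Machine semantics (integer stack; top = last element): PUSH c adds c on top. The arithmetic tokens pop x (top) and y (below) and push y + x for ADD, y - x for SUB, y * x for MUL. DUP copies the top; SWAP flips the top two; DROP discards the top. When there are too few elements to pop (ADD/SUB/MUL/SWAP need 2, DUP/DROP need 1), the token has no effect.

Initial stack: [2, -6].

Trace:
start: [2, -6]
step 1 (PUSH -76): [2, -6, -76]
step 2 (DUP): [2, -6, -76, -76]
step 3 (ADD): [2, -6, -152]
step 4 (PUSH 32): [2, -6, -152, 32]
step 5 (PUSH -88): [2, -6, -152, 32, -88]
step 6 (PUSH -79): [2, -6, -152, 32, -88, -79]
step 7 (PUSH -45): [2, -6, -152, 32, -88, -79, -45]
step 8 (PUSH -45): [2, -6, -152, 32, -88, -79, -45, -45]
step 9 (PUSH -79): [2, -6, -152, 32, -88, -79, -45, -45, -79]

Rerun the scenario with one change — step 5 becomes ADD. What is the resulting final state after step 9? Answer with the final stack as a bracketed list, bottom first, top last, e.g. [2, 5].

(re-executing from step 5 with the substitution; state before step 5: [2, -6, -152, 32])
step 5 (ADD): [2, -6, -120]
step 6 (PUSH -79): [2, -6, -120, -79]
step 7 (PUSH -45): [2, -6, -120, -79, -45]
step 8 (PUSH -45): [2, -6, -120, -79, -45, -45]
step 9 (PUSH -79): [2, -6, -120, -79, -45, -45, -79]

[2, -6, -120, -79, -45, -45, -79]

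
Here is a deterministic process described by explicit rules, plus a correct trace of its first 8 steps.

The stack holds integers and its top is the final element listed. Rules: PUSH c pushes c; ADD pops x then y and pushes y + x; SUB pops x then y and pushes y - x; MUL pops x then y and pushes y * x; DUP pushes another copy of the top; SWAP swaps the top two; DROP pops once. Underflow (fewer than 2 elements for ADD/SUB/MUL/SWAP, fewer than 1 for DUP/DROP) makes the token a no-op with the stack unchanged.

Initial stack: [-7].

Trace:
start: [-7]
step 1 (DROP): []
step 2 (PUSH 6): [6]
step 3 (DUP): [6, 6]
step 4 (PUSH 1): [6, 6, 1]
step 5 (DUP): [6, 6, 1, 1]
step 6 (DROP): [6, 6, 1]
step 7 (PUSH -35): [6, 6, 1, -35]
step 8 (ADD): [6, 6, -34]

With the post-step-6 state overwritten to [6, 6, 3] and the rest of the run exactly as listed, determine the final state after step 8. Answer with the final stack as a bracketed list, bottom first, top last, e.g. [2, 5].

state after step 6 := [6, 6, 3]
step 7 (PUSH -35): [6, 6, 3, -35]
step 8 (ADD): [6, 6, -32]

[6, 6, -32]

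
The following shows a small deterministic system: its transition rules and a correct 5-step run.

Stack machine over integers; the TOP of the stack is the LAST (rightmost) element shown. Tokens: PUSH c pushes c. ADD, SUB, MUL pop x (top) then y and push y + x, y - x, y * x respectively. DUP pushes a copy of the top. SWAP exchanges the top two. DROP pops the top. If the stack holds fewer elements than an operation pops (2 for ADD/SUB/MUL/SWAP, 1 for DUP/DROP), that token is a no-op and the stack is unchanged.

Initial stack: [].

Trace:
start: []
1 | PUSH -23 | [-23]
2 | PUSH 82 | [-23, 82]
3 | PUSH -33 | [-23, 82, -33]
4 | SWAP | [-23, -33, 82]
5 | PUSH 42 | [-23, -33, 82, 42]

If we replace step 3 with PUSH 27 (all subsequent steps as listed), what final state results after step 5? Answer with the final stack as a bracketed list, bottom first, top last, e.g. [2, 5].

(re-executing from step 3 with the substitution; state before step 3: [-23, 82])
3 | PUSH 27 | [-23, 82, 27]
4 | SWAP | [-23, 27, 82]
5 | PUSH 42 | [-23, 27, 82, 42]

[-23, 27, 82, 42]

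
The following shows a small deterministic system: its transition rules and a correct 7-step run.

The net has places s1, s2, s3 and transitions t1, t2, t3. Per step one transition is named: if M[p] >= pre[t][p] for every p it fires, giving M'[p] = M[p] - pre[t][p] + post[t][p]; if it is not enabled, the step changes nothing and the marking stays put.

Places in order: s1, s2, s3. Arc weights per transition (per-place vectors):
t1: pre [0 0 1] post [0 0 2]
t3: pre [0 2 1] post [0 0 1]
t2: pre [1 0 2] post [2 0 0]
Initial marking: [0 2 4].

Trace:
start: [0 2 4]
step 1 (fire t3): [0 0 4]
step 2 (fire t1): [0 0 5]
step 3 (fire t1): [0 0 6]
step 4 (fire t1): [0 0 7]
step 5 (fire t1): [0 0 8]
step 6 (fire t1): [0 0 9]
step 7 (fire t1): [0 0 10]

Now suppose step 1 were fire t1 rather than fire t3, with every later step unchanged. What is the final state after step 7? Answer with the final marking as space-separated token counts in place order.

0 2 11

(re-executing from step 1 with the substitution; state before step 1: [0 2 4])
step 1 (fire t1): [0 2 5]
step 2 (fire t1): [0 2 6]
step 3 (fire t1): [0 2 7]
step 4 (fire t1): [0 2 8]
step 5 (fire t1): [0 2 9]
step 6 (fire t1): [0 2 10]
step 7 (fire t1): [0 2 11]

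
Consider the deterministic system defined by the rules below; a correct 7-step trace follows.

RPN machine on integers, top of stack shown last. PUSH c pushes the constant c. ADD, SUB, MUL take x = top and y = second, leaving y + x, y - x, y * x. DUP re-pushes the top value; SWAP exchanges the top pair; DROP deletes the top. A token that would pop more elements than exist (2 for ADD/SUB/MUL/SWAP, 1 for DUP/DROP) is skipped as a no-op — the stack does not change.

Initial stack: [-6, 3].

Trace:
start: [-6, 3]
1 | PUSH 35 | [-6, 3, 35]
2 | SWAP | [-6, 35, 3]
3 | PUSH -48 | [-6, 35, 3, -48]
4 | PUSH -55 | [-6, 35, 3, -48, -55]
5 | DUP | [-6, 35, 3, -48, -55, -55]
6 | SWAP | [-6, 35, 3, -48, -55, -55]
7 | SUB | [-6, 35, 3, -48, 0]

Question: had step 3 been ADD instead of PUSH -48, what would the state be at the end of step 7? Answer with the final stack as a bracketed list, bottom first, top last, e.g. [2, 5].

[-6, 38, 0]

(re-executing from step 3 with the substitution; state before step 3: [-6, 35, 3])
3 | ADD | [-6, 38]
4 | PUSH -55 | [-6, 38, -55]
5 | DUP | [-6, 38, -55, -55]
6 | SWAP | [-6, 38, -55, -55]
7 | SUB | [-6, 38, 0]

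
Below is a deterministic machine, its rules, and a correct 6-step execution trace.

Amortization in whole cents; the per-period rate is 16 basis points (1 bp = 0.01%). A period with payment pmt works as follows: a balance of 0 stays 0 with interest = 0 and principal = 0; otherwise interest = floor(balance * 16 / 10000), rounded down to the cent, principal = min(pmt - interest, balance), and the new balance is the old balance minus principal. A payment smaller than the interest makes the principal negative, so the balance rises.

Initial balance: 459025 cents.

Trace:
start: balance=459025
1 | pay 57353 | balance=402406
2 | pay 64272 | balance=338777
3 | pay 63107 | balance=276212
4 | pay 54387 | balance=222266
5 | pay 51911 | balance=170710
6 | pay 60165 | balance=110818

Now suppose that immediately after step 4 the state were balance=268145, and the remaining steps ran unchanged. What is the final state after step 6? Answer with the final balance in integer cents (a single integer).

state after step 4 := balance=268145
5 | pay 51911 | balance=216663
6 | pay 60165 | balance=156844

156844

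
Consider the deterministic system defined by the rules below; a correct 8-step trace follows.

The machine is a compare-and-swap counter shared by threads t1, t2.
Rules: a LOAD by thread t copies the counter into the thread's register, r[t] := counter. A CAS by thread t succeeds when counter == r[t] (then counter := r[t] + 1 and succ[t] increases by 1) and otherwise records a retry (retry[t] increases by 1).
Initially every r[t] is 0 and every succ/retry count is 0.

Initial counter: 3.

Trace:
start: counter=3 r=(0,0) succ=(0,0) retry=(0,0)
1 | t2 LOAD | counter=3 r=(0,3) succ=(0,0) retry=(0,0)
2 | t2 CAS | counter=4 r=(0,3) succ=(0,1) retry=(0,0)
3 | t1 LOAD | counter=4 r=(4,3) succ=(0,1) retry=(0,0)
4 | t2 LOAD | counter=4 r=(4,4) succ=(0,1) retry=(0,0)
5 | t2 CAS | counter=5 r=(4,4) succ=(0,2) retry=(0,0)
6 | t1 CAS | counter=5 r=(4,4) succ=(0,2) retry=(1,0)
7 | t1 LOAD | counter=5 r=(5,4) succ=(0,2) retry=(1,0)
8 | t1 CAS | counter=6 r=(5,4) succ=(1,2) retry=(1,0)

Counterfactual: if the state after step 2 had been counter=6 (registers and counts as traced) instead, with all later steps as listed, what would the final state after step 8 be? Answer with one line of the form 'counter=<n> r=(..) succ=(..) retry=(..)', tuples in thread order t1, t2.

state after step 2 := counter=6 r=(0,3) succ=(0,1) retry=(0,0)
3 | t1 LOAD | counter=6 r=(6,3) succ=(0,1) retry=(0,0)
4 | t2 LOAD | counter=6 r=(6,6) succ=(0,1) retry=(0,0)
5 | t2 CAS | counter=7 r=(6,6) succ=(0,2) retry=(0,0)
6 | t1 CAS | counter=7 r=(6,6) succ=(0,2) retry=(1,0)
7 | t1 LOAD | counter=7 r=(7,6) succ=(0,2) retry=(1,0)
8 | t1 CAS | counter=8 r=(7,6) succ=(1,2) retry=(1,0)

counter=8 r=(7,6) succ=(1,2) retry=(1,0)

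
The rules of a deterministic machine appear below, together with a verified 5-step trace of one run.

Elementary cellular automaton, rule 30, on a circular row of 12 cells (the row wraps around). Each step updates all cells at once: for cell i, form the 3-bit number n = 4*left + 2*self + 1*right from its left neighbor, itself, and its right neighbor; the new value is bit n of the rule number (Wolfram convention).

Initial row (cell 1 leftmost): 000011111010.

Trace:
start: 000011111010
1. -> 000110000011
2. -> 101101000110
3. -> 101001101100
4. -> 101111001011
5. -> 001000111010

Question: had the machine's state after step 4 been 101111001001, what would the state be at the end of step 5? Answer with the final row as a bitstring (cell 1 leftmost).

001000111111

state after step 4 := 101111001001
5. -> 001000111111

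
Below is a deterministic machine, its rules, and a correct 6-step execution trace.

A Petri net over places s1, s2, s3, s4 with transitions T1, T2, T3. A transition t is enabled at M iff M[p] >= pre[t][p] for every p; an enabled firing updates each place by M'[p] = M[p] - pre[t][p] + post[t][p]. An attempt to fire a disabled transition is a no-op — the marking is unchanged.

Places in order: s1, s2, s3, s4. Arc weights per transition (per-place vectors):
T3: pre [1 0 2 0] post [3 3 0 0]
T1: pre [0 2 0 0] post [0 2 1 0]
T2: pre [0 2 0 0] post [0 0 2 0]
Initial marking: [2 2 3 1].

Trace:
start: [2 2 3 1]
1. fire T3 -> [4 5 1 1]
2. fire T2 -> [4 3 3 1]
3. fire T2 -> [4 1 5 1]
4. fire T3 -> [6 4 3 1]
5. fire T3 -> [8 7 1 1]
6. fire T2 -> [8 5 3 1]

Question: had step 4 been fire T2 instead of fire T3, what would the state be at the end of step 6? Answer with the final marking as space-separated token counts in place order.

(re-executing from step 4 with the substitution; state before step 4: [4 1 5 1])
4. fire T2 -> [4 1 5 1]
5. fire T3 -> [6 4 3 1]
6. fire T2 -> [6 2 5 1]

6 2 5 1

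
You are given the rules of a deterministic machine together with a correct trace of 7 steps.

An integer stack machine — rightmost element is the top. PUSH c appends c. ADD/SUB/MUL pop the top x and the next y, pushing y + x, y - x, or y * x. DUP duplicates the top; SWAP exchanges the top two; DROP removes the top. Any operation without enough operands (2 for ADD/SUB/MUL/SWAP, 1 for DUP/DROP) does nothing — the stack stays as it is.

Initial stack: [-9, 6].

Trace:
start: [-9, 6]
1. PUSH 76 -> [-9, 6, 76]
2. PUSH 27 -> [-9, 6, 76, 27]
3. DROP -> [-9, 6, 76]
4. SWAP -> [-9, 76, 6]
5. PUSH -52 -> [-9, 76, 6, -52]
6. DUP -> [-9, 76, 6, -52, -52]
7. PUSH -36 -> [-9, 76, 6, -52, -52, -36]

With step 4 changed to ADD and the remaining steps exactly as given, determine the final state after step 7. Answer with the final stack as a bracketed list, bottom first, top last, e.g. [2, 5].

[-9, 82, -52, -52, -36]

(re-executing from step 4 with the substitution; state before step 4: [-9, 6, 76])
4. ADD -> [-9, 82]
5. PUSH -52 -> [-9, 82, -52]
6. DUP -> [-9, 82, -52, -52]
7. PUSH -36 -> [-9, 82, -52, -52, -36]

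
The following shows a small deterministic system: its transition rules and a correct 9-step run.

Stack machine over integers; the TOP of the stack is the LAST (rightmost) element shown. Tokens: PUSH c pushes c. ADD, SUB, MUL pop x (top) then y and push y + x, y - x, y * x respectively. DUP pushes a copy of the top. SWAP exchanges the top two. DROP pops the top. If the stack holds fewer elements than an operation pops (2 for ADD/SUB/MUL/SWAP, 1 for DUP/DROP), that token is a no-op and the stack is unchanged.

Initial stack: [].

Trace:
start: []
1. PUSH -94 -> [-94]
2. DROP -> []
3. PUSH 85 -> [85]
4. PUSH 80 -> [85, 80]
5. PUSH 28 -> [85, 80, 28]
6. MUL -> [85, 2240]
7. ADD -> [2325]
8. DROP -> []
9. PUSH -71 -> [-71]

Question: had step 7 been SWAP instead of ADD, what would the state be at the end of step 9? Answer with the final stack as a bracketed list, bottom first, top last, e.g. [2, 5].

[2240, -71]

(re-executing from step 7 with the substitution; state before step 7: [85, 2240])
7. SWAP -> [2240, 85]
8. DROP -> [2240]
9. PUSH -71 -> [2240, -71]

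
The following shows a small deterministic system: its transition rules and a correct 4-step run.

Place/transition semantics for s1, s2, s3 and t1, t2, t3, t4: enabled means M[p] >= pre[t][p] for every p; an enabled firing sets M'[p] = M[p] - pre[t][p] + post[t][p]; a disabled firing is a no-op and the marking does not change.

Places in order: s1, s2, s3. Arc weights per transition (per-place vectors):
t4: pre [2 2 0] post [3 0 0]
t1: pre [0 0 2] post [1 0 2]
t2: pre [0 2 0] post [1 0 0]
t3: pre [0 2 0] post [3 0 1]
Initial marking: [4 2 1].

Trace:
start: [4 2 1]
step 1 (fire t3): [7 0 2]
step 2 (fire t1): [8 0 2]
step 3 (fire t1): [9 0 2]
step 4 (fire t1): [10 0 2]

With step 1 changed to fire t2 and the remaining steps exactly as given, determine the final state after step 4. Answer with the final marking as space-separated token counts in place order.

(re-executing from step 1 with the substitution; state before step 1: [4 2 1])
step 1 (fire t2): [5 0 1]
step 2 (fire t1): [5 0 1]
step 3 (fire t1): [5 0 1]
step 4 (fire t1): [5 0 1]

5 0 1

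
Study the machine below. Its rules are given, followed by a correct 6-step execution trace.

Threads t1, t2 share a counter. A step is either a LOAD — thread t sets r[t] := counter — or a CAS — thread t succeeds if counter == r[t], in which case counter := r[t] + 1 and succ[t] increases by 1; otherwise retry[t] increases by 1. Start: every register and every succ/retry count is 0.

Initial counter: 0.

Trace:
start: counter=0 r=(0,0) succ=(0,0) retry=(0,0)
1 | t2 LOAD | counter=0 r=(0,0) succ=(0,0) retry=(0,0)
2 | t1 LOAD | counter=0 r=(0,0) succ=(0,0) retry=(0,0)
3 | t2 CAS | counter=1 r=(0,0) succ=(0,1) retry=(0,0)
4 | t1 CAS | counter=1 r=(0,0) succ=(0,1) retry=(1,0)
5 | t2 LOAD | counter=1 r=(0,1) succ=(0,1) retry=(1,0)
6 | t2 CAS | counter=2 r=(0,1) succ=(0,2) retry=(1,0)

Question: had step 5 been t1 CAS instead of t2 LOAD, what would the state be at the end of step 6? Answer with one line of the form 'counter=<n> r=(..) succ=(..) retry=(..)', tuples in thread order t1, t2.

(re-executing from step 5 with the substitution; state before step 5: counter=1 r=(0,0) succ=(0,1) retry=(1,0))
5 | t1 CAS | counter=1 r=(0,0) succ=(0,1) retry=(2,0)
6 | t2 CAS | counter=1 r=(0,0) succ=(0,1) retry=(2,1)

counter=1 r=(0,0) succ=(0,1) retry=(2,1)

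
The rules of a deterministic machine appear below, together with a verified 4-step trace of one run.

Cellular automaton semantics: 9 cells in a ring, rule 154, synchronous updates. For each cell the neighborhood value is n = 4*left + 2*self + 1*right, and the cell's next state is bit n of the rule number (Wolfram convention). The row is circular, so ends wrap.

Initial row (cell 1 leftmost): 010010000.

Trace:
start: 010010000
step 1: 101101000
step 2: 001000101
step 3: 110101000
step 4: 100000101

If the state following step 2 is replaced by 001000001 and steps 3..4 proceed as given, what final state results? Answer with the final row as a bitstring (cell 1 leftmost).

state after step 2 := 001000001
step 3: 110100010
step 4: 100010100

100010100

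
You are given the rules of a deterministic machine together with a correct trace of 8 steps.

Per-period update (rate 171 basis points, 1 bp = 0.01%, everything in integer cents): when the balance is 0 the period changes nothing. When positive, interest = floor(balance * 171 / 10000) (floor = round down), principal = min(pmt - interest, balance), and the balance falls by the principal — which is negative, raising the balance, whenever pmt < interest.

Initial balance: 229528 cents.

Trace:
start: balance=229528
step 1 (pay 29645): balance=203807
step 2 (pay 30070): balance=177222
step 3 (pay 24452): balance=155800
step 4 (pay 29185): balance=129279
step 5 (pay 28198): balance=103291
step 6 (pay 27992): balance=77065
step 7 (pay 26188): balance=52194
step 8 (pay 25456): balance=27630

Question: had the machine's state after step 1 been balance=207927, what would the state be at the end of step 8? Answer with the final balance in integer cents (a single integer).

state after step 1 := balance=207927
step 2 (pay 30070): balance=181412
step 3 (pay 24452): balance=160062
step 4 (pay 29185): balance=133614
step 5 (pay 28198): balance=107700
step 6 (pay 27992): balance=81549
step 7 (pay 26188): balance=56755
step 8 (pay 25456): balance=32269

32269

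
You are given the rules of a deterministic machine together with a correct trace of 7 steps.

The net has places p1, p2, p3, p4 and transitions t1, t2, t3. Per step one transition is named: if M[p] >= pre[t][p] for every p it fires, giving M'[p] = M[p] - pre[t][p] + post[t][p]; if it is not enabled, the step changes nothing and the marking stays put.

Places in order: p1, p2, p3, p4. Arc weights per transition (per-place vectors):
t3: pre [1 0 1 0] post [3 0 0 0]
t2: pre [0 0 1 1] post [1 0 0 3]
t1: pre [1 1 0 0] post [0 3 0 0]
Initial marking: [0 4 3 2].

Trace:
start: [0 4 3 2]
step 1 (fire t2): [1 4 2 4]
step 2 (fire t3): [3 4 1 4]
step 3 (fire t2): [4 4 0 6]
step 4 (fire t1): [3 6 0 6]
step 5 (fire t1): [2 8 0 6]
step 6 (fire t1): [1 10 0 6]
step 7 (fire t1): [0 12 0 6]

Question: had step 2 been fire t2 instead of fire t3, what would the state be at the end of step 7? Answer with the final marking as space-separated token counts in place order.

(re-executing from step 2 with the substitution; state before step 2: [1 4 2 4])
step 2 (fire t2): [2 4 1 6]
step 3 (fire t2): [3 4 0 8]
step 4 (fire t1): [2 6 0 8]
step 5 (fire t1): [1 8 0 8]
step 6 (fire t1): [0 10 0 8]
step 7 (fire t1): [0 10 0 8]

0 10 0 8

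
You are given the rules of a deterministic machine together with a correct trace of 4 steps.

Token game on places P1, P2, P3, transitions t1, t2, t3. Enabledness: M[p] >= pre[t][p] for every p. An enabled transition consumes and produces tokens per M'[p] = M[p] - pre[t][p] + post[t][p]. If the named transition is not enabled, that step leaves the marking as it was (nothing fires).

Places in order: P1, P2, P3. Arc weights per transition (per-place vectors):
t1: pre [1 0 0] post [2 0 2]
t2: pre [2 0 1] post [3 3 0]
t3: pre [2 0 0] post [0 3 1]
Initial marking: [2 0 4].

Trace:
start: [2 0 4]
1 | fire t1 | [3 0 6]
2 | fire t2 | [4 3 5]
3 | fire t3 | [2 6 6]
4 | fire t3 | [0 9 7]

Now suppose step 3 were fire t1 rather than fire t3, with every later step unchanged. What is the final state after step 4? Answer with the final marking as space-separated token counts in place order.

(re-executing from step 3 with the substitution; state before step 3: [4 3 5])
3 | fire t1 | [5 3 7]
4 | fire t3 | [3 6 8]

3 6 8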